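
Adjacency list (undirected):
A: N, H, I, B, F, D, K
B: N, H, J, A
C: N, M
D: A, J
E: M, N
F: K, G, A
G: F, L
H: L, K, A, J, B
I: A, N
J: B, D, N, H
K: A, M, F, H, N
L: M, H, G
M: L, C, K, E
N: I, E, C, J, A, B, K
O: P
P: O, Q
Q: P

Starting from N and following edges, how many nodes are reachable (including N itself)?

BFS from N visits: N, K, J, I, E, C, B, A, M, H, F, D, L, G
Reachable nodes: 14 of 17 total.

14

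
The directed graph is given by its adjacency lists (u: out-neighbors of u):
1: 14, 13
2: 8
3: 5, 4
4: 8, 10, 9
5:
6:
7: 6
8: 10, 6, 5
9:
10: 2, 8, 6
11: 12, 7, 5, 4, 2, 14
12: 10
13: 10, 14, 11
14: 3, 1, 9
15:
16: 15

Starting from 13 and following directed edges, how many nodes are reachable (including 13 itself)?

14

BFS from 13 visits: 13, 10, 14, 11, 2, 8, 6, 3, 1, 9, 12, 7, 5, 4
Reachable nodes: 14 of 16 total.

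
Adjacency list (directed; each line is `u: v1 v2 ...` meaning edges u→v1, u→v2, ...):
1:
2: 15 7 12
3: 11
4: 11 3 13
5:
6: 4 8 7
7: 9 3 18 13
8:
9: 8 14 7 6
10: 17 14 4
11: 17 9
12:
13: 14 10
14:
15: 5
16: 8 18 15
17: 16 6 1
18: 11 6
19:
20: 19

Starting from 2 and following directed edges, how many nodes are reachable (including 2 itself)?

BFS from 2 visits: 2, 7, 12, 15, 3, 9, 13, 18, 5, 11, 6, 8, 14, 10, 17, 4, 1, 16
Reachable nodes: 18 of 20 total.

18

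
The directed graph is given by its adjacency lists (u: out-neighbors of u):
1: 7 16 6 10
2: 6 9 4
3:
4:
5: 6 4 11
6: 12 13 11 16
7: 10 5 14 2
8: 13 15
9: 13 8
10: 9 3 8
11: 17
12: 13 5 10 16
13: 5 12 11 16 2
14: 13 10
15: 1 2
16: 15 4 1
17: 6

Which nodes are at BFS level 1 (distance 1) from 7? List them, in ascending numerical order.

Level 0: 7
Level 1: 2, 5, 10, 14
Level 2: 3, 4, 6, 8, 9, 11, 13
Level 3: 12, 15, 16, 17
Level 4: 1

2, 5, 10, 14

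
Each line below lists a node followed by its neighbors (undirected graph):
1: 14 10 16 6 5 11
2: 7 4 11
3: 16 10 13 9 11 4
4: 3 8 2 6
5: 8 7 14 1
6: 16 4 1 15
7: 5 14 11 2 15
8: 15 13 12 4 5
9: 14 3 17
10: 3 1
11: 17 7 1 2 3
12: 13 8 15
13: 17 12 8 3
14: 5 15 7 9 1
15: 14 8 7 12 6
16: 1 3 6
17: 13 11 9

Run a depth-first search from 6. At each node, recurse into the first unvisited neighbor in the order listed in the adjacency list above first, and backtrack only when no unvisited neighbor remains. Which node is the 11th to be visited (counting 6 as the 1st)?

Visit 6
6 → 16
16 → 1
1 → 14
14 → 5
5 → 8
8 → 15
15 → 7
7 → 11
11 → 17
17 → 13
13 → 12
13 → 3
3 → 10
3 → 9
3 → 4
4 → 2

Visit order: 6, 16, 1, 14, 5, 8, 15, 7, 11, 17, 13, 12, 3, 10, 9, 4, 2

13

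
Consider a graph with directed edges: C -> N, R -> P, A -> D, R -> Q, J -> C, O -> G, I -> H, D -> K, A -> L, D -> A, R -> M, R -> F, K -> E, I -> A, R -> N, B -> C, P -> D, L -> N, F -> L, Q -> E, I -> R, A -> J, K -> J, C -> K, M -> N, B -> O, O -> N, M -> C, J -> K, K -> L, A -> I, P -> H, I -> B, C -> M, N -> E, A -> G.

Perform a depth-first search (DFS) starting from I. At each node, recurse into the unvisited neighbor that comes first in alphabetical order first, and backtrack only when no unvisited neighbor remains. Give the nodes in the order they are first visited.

Visit I
I → A
A → D
D → K
K → E
K → J
J → C
C → M
M → N
K → L
A → G
I → B
B → O
I → H
I → R
R → F
R → P
R → Q

I A D K E J C M N L G B O H R F P Q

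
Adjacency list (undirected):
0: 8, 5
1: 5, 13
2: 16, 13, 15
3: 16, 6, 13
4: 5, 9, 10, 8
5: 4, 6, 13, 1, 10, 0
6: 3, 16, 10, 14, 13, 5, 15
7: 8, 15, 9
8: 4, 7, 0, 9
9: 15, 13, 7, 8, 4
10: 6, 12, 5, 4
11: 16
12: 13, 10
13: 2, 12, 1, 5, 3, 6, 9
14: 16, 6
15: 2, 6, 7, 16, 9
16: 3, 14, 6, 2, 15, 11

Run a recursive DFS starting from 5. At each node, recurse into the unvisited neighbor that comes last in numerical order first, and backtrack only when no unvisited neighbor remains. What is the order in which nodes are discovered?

Visit 5
5 → 13
13 → 12
12 → 10
10 → 6
6 → 16
16 → 15
15 → 9
9 → 8
8 → 7
8 → 4
8 → 0
15 → 2
16 → 14
16 → 11
16 → 3
13 → 1

5, 13, 12, 10, 6, 16, 15, 9, 8, 7, 4, 0, 2, 14, 11, 3, 1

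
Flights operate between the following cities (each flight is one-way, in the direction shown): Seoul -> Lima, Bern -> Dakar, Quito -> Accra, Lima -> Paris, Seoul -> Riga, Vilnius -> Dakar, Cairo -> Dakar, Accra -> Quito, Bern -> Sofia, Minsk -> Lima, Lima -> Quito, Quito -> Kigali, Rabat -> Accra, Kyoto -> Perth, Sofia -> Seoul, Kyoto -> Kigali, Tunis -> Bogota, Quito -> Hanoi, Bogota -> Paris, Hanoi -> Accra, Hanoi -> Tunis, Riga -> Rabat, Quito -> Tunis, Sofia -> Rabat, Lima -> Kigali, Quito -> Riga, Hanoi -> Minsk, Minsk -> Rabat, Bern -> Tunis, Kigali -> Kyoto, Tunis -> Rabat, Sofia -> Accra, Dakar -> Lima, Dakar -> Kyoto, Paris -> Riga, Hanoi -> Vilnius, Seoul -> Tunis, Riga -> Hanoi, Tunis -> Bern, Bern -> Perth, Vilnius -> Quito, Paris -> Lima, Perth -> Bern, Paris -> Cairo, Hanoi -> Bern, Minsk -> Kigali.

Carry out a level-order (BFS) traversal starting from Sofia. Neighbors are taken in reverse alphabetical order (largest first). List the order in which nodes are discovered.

Sofia, Seoul, Rabat, Accra, Tunis, Riga, Lima, Quito, Bogota, Bern, Hanoi, Paris, Kigali, Perth, Dakar, Vilnius, Minsk, Cairo, Kyoto

Visit Sofia; enqueue Seoul, Rabat, Accra → queue [Seoul, Rabat, Accra]
Visit Seoul; enqueue Tunis, Riga, Lima → queue [Rabat, Accra, Tunis, Riga, Lima]
Visit Rabat → queue [Accra, Tunis, Riga, Lima]
Visit Accra; enqueue Quito → queue [Tunis, Riga, Lima, Quito]
Visit Tunis; enqueue Bogota, Bern → queue [Riga, Lima, Quito, Bogota, Bern]
Visit Riga; enqueue Hanoi → queue [Lima, Quito, Bogota, Bern, Hanoi]
Visit Lima; enqueue Paris, Kigali → queue [Quito, Bogota, Bern, Hanoi, Paris, Kigali]
Visit Quito → queue [Bogota, Bern, Hanoi, Paris, Kigali]
Visit Bogota → queue [Bern, Hanoi, Paris, Kigali]
Visit Bern; enqueue Perth, Dakar → queue [Hanoi, Paris, Kigali, Perth, Dakar]
Visit Hanoi; enqueue Vilnius, Minsk → queue [Paris, Kigali, Perth, Dakar, Vilnius, Minsk]
Visit Paris; enqueue Cairo → queue [Kigali, Perth, Dakar, Vilnius, Minsk, Cairo]
Visit Kigali; enqueue Kyoto → queue [Perth, Dakar, Vilnius, Minsk, Cairo, Kyoto]
Visit Perth → queue [Dakar, Vilnius, Minsk, Cairo, Kyoto]
Visit Dakar → queue [Vilnius, Minsk, Cairo, Kyoto]
Visit Vilnius → queue [Minsk, Cairo, Kyoto]
Visit Minsk → queue [Cairo, Kyoto]
Visit Cairo → queue [Kyoto]
Visit Kyoto → queue []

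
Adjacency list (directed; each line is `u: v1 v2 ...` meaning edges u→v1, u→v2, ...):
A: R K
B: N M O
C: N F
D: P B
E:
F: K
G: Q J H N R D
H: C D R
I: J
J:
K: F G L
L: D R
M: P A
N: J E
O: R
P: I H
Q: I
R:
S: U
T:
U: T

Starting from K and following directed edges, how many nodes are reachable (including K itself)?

BFS from K visits: K, L, G, F, R, D, Q, N, J, H, P, B, I, E, C, O, M, A
Reachable nodes: 18 of 21 total.

18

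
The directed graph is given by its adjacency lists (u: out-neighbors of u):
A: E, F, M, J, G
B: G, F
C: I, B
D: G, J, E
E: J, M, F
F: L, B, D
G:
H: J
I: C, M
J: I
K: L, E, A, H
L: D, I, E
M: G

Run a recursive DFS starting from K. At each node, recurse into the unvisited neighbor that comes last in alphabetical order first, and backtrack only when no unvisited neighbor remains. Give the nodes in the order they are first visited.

K -> L -> I -> M -> G -> C -> B -> F -> D -> J -> E -> H -> A

Visit K
K → L
L → I
I → M
M → G
I → C
C → B
B → F
F → D
D → J
D → E
K → H
K → A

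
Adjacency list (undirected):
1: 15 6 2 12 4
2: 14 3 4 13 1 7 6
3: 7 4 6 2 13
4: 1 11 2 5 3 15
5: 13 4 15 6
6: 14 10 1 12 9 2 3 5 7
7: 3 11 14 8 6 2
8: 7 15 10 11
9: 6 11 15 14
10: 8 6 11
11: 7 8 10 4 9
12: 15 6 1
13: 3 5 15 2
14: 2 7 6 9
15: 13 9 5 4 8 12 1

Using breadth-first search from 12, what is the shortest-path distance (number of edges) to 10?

Level 0: 12
Level 1: 1, 6, 15
Level 2: 2, 3, 4, 5, 7, 8, 9, 10, 13, 14
Level 3: 11
10 first appears at level 2.

2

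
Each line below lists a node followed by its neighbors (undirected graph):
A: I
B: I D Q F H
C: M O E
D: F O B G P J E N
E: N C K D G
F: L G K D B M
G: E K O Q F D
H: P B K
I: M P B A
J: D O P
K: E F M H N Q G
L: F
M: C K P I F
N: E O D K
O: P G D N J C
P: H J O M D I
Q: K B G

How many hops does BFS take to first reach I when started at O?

2

Level 0: O
Level 1: C, D, G, J, N, P
Level 2: B, E, F, H, I, K, M, Q
Level 3: A, L
I first appears at level 2.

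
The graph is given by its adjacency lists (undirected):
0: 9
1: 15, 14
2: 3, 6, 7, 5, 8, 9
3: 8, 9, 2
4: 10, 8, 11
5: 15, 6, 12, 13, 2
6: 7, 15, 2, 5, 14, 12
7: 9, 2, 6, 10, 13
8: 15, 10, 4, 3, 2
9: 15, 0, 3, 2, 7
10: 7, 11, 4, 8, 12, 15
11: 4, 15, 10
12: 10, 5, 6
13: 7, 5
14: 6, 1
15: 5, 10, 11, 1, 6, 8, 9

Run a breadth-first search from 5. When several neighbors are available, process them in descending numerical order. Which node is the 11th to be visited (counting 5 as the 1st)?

Visit 5; enqueue 15, 13, 12, 6, 2 → queue [15, 13, 12, 6, 2]
Visit 15; enqueue 11, 10, 9, 8, 1 → queue [13, 12, 6, 2, 11, 10, 9, 8, 1]
Visit 13; enqueue 7 → queue [12, 6, 2, 11, 10, 9, 8, 1, 7]
Visit 12 → queue [6, 2, 11, 10, 9, 8, 1, 7]
Visit 6; enqueue 14 → queue [2, 11, 10, 9, 8, 1, 7, 14]
Visit 2; enqueue 3 → queue [11, 10, 9, 8, 1, 7, 14, 3]
Visit 11; enqueue 4 → queue [10, 9, 8, 1, 7, 14, 3, 4]
Visit 10 → queue [9, 8, 1, 7, 14, 3, 4]
Visit 9; enqueue 0 → queue [8, 1, 7, 14, 3, 4, 0]
Visit 8 → queue [1, 7, 14, 3, 4, 0]
Visit 1 → queue [7, 14, 3, 4, 0]
Visit 7 → queue [14, 3, 4, 0]
Visit 14 → queue [3, 4, 0]
Visit 3 → queue [4, 0]
Visit 4 → queue [0]
Visit 0 → queue []

Visit order: 5, 15, 13, 12, 6, 2, 11, 10, 9, 8, 1, 7, 14, 3, 4, 0

1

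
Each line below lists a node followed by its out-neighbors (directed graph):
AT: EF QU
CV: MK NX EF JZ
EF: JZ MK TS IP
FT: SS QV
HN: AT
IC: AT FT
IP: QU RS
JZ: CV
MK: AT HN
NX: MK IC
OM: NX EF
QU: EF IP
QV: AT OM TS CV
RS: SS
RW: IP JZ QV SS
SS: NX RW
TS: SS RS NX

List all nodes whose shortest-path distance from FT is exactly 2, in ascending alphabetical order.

AT, CV, NX, OM, RW, TS

Level 0: FT
Level 1: QV, SS
Level 2: AT, CV, NX, OM, RW, TS
Level 3: EF, IC, IP, JZ, MK, QU, RS
Level 4: HN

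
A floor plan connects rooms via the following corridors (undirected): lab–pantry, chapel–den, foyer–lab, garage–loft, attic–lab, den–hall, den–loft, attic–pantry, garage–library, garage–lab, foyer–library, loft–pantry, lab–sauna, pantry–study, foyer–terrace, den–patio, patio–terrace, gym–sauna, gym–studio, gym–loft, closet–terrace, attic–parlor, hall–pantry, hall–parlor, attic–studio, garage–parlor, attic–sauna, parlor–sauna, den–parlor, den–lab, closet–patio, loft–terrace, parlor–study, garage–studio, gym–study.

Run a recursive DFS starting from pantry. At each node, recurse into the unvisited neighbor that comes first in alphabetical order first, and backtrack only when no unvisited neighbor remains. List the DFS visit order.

Visit pantry
pantry → attic
attic → lab
lab → den
den → chapel
den → hall
hall → parlor
parlor → garage
garage → library
library → foyer
foyer → terrace
terrace → closet
closet → patio
terrace → loft
loft → gym
gym → sauna
gym → studio
gym → study

pantry, attic, lab, den, chapel, hall, parlor, garage, library, foyer, terrace, closet, patio, loft, gym, sauna, studio, study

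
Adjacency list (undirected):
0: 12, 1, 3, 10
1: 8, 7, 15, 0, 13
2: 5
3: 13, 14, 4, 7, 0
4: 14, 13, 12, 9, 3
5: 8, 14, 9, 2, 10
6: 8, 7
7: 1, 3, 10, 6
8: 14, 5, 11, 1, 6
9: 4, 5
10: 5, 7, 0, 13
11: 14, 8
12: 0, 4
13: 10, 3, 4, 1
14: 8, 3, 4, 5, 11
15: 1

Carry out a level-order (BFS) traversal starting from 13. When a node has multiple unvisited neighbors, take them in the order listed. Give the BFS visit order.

13, 10, 3, 4, 1, 5, 7, 0, 14, 12, 9, 8, 15, 2, 6, 11

Visit 13; enqueue 10, 3, 4, 1 → queue [10, 3, 4, 1]
Visit 10; enqueue 5, 7, 0 → queue [3, 4, 1, 5, 7, 0]
Visit 3; enqueue 14 → queue [4, 1, 5, 7, 0, 14]
Visit 4; enqueue 12, 9 → queue [1, 5, 7, 0, 14, 12, 9]
Visit 1; enqueue 8, 15 → queue [5, 7, 0, 14, 12, 9, 8, 15]
Visit 5; enqueue 2 → queue [7, 0, 14, 12, 9, 8, 15, 2]
Visit 7; enqueue 6 → queue [0, 14, 12, 9, 8, 15, 2, 6]
Visit 0 → queue [14, 12, 9, 8, 15, 2, 6]
Visit 14; enqueue 11 → queue [12, 9, 8, 15, 2, 6, 11]
Visit 12 → queue [9, 8, 15, 2, 6, 11]
Visit 9 → queue [8, 15, 2, 6, 11]
Visit 8 → queue [15, 2, 6, 11]
Visit 15 → queue [2, 6, 11]
Visit 2 → queue [6, 11]
Visit 6 → queue [11]
Visit 11 → queue []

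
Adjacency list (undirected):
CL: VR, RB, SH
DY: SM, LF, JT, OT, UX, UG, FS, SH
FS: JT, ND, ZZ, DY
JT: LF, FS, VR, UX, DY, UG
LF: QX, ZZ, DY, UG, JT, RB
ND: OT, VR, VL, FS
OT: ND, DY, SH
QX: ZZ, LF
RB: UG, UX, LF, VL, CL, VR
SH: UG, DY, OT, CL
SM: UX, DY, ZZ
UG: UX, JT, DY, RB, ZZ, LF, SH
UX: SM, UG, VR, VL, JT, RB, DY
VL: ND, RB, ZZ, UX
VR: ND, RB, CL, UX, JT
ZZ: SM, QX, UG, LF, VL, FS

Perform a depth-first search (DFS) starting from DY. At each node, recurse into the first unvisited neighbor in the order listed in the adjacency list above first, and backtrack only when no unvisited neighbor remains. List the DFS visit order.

Visit DY
DY → SM
SM → UX
UX → UG
UG → JT
JT → LF
LF → QX
QX → ZZ
ZZ → VL
VL → ND
ND → OT
OT → SH
SH → CL
CL → VR
VR → RB
ND → FS

DY SM UX UG JT LF QX ZZ VL ND OT SH CL VR RB FS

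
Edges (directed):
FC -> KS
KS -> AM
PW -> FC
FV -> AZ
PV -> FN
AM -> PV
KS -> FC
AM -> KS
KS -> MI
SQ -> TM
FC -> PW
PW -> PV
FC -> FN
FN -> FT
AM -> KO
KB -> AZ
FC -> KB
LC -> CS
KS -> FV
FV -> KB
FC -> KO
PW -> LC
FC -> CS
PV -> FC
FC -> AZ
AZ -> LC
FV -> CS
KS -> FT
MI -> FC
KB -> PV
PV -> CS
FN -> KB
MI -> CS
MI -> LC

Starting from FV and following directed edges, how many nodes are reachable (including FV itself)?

BFS from FV visits: FV, AZ, CS, KB, LC, PV, FC, FN, KO, KS, PW, FT, AM, MI
Reachable nodes: 14 of 16 total.

14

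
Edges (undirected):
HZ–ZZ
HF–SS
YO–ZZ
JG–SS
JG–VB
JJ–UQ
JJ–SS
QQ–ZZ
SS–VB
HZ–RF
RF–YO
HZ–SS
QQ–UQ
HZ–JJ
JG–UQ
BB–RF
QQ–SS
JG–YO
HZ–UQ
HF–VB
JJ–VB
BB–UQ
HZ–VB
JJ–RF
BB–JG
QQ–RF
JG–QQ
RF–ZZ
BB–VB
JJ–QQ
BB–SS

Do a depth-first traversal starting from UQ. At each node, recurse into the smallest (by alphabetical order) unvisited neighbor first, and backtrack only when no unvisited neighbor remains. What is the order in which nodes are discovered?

Visit UQ
UQ → BB
BB → JG
JG → QQ
QQ → JJ
JJ → HZ
HZ → RF
RF → YO
YO → ZZ
HZ → SS
SS → HF
HF → VB

UQ -> BB -> JG -> QQ -> JJ -> HZ -> RF -> YO -> ZZ -> SS -> HF -> VB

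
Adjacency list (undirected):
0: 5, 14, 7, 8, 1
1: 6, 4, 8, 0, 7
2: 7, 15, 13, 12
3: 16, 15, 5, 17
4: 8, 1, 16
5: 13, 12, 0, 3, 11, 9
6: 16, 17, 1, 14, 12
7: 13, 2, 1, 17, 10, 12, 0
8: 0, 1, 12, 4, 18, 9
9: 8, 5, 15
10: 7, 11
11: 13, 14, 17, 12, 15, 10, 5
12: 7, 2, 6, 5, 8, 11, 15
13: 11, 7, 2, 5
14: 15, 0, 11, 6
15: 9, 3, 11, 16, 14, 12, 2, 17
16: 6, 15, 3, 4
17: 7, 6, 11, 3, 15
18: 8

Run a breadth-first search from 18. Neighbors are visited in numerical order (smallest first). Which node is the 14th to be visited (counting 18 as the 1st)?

2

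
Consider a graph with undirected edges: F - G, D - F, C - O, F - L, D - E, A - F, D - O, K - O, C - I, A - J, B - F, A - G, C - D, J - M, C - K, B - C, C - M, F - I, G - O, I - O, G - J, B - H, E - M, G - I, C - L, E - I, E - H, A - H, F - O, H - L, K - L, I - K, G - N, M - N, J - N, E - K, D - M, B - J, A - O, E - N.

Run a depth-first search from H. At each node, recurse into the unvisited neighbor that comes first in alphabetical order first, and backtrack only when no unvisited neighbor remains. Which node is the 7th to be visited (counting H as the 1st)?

E

Visit H
H → A
A → F
F → B
B → C
C → D
D → E
E → I
I → G
G → J
J → M
M → N
G → O
O → K
K → L

Visit order: H, A, F, B, C, D, E, I, G, J, M, N, O, K, L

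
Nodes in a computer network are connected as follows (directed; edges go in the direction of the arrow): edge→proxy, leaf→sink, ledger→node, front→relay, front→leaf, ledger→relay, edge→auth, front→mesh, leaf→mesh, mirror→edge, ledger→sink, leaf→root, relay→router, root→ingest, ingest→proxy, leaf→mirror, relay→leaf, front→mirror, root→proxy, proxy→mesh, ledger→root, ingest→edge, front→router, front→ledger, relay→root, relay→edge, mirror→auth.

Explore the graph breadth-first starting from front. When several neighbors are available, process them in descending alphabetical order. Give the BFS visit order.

front -> router -> relay -> mirror -> mesh -> ledger -> leaf -> root -> edge -> auth -> sink -> node -> proxy -> ingest

Visit front; enqueue router, relay, mirror, mesh, ledger, leaf → queue [router, relay, mirror, mesh, ledger, leaf]
Visit router → queue [relay, mirror, mesh, ledger, leaf]
Visit relay; enqueue root, edge → queue [mirror, mesh, ledger, leaf, root, edge]
Visit mirror; enqueue auth → queue [mesh, ledger, leaf, root, edge, auth]
Visit mesh → queue [ledger, leaf, root, edge, auth]
Visit ledger; enqueue sink, node → queue [leaf, root, edge, auth, sink, node]
Visit leaf → queue [root, edge, auth, sink, node]
Visit root; enqueue proxy, ingest → queue [edge, auth, sink, node, proxy, ingest]
Visit edge → queue [auth, sink, node, proxy, ingest]
Visit auth → queue [sink, node, proxy, ingest]
Visit sink → queue [node, proxy, ingest]
Visit node → queue [proxy, ingest]
Visit proxy → queue [ingest]
Visit ingest → queue []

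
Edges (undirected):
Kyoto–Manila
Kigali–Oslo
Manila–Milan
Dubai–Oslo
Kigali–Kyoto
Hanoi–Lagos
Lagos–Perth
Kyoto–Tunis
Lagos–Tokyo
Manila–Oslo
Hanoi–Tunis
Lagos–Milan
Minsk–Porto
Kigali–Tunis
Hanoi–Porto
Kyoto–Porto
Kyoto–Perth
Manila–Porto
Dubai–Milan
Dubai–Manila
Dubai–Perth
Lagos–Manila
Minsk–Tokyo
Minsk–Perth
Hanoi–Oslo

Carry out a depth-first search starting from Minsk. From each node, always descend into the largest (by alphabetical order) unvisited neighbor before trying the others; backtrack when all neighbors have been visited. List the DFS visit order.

Minsk, Tokyo, Lagos, Perth, Kyoto, Tunis, Kigali, Oslo, Manila, Porto, Hanoi, Milan, Dubai

Visit Minsk
Minsk → Tokyo
Tokyo → Lagos
Lagos → Perth
Perth → Kyoto
Kyoto → Tunis
Tunis → Kigali
Kigali → Oslo
Oslo → Manila
Manila → Porto
Porto → Hanoi
Manila → Milan
Milan → Dubai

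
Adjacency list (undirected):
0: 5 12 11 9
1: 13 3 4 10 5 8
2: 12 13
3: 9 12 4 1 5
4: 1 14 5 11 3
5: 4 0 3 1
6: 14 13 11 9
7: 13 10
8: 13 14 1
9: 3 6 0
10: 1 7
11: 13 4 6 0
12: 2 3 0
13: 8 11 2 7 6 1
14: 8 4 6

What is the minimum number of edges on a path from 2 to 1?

2

Level 0: 2
Level 1: 12, 13
Level 2: 0, 1, 3, 6, 7, 8, 11
Level 3: 4, 5, 9, 10, 14
1 first appears at level 2.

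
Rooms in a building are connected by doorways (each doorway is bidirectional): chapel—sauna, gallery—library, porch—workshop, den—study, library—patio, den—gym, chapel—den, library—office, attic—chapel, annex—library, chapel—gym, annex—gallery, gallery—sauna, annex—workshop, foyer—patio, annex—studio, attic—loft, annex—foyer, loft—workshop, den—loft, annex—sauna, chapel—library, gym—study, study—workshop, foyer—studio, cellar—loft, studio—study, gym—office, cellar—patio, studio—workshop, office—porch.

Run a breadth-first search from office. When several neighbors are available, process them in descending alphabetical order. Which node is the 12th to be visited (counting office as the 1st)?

studio

Visit office; enqueue porch, library, gym → queue [porch, library, gym]
Visit porch; enqueue workshop → queue [library, gym, workshop]
Visit library; enqueue patio, gallery, chapel, annex → queue [gym, workshop, patio, gallery, chapel, annex]
Visit gym; enqueue study, den → queue [workshop, patio, gallery, chapel, annex, study, den]
Visit workshop; enqueue studio, loft → queue [patio, gallery, chapel, annex, study, den, studio, loft]
Visit patio; enqueue foyer, cellar → queue [gallery, chapel, annex, study, den, studio, loft, foyer, cellar]
Visit gallery; enqueue sauna → queue [chapel, annex, study, den, studio, loft, foyer, cellar, sauna]
Visit chapel; enqueue attic → queue [annex, study, den, studio, loft, foyer, cellar, sauna, attic]
Visit annex → queue [study, den, studio, loft, foyer, cellar, sauna, attic]
Visit study → queue [den, studio, loft, foyer, cellar, sauna, attic]
Visit den → queue [studio, loft, foyer, cellar, sauna, attic]
Visit studio → queue [loft, foyer, cellar, sauna, attic]
Visit loft → queue [foyer, cellar, sauna, attic]
Visit foyer → queue [cellar, sauna, attic]
Visit cellar → queue [sauna, attic]
Visit sauna → queue [attic]
Visit attic → queue []

Visit order: office, porch, library, gym, workshop, patio, gallery, chapel, annex, study, den, studio, loft, foyer, cellar, sauna, attic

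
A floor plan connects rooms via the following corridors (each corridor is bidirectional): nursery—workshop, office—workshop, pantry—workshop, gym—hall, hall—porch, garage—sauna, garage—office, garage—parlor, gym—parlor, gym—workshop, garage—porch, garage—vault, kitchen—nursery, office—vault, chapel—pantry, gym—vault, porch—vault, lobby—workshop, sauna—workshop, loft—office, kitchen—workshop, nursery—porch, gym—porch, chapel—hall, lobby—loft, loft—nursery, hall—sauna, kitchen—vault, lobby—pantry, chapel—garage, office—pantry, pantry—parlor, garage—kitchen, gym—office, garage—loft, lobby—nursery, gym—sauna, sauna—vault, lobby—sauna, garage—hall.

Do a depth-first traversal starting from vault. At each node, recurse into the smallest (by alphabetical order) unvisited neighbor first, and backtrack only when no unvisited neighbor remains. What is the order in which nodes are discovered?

Visit vault
vault → garage
garage → chapel
chapel → hall
hall → gym
gym → office
office → loft
loft → lobby
lobby → nursery
nursery → kitchen
kitchen → workshop
workshop → pantry
pantry → parlor
workshop → sauna
nursery → porch

vault, garage, chapel, hall, gym, office, loft, lobby, nursery, kitchen, workshop, pantry, parlor, sauna, porch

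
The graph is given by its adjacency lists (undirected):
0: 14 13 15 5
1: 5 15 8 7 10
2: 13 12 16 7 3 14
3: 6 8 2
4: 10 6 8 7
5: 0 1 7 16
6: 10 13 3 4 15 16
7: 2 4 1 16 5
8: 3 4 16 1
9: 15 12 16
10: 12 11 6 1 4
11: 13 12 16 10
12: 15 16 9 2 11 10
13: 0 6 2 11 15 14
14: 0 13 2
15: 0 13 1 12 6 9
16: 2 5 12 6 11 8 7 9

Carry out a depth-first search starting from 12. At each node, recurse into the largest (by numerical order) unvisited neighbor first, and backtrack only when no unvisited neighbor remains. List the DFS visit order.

Visit 12
12 → 16
16 → 11
11 → 13
13 → 15
15 → 9
15 → 6
6 → 10
10 → 4
4 → 8
8 → 3
3 → 2
2 → 14
14 → 0
0 → 5
5 → 7
7 → 1

12 → 16 → 11 → 13 → 15 → 9 → 6 → 10 → 4 → 8 → 3 → 2 → 14 → 0 → 5 → 7 → 1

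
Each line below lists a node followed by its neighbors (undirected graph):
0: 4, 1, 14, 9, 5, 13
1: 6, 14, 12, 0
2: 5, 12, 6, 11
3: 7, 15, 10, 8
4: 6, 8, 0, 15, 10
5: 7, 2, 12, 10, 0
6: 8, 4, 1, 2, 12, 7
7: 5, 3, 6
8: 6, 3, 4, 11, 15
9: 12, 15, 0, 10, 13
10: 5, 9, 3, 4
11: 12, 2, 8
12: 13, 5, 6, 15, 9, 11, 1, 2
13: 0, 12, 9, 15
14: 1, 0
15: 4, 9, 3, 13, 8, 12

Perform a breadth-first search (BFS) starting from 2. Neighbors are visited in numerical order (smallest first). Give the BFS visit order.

Visit 2; enqueue 5, 6, 11, 12 → queue [5, 6, 11, 12]
Visit 5; enqueue 0, 7, 10 → queue [6, 11, 12, 0, 7, 10]
Visit 6; enqueue 1, 4, 8 → queue [11, 12, 0, 7, 10, 1, 4, 8]
Visit 11 → queue [12, 0, 7, 10, 1, 4, 8]
Visit 12; enqueue 9, 13, 15 → queue [0, 7, 10, 1, 4, 8, 9, 13, 15]
Visit 0; enqueue 14 → queue [7, 10, 1, 4, 8, 9, 13, 15, 14]
Visit 7; enqueue 3 → queue [10, 1, 4, 8, 9, 13, 15, 14, 3]
Visit 10 → queue [1, 4, 8, 9, 13, 15, 14, 3]
Visit 1 → queue [4, 8, 9, 13, 15, 14, 3]
Visit 4 → queue [8, 9, 13, 15, 14, 3]
Visit 8 → queue [9, 13, 15, 14, 3]
Visit 9 → queue [13, 15, 14, 3]
Visit 13 → queue [15, 14, 3]
Visit 15 → queue [14, 3]
Visit 14 → queue [3]
Visit 3 → queue []

2 -> 5 -> 6 -> 11 -> 12 -> 0 -> 7 -> 10 -> 1 -> 4 -> 8 -> 9 -> 13 -> 15 -> 14 -> 3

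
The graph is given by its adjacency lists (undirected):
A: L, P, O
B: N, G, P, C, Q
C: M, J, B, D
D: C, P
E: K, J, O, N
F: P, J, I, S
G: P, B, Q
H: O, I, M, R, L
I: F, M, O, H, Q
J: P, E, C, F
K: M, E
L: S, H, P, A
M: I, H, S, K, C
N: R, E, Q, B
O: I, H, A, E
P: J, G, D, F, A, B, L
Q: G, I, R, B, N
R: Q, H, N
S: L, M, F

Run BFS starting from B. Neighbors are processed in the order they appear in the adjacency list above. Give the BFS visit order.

B, N, G, P, C, Q, R, E, J, D, F, A, L, M, I, H, K, O, S

Visit B; enqueue N, G, P, C, Q → queue [N, G, P, C, Q]
Visit N; enqueue R, E → queue [G, P, C, Q, R, E]
Visit G → queue [P, C, Q, R, E]
Visit P; enqueue J, D, F, A, L → queue [C, Q, R, E, J, D, F, A, L]
Visit C; enqueue M → queue [Q, R, E, J, D, F, A, L, M]
Visit Q; enqueue I → queue [R, E, J, D, F, A, L, M, I]
Visit R; enqueue H → queue [E, J, D, F, A, L, M, I, H]
Visit E; enqueue K, O → queue [J, D, F, A, L, M, I, H, K, O]
Visit J → queue [D, F, A, L, M, I, H, K, O]
Visit D → queue [F, A, L, M, I, H, K, O]
Visit F; enqueue S → queue [A, L, M, I, H, K, O, S]
Visit A → queue [L, M, I, H, K, O, S]
Visit L → queue [M, I, H, K, O, S]
Visit M → queue [I, H, K, O, S]
Visit I → queue [H, K, O, S]
Visit H → queue [K, O, S]
Visit K → queue [O, S]
Visit O → queue [S]
Visit S → queue []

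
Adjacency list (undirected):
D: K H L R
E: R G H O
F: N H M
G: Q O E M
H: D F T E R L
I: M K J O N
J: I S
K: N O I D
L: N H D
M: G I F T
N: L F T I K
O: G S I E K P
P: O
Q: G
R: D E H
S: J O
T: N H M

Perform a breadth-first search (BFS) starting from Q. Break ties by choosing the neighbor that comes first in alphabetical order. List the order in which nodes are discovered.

Visit Q; enqueue G → queue [G]
Visit G; enqueue E, M, O → queue [E, M, O]
Visit E; enqueue H, R → queue [M, O, H, R]
Visit M; enqueue F, I, T → queue [O, H, R, F, I, T]
Visit O; enqueue K, P, S → queue [H, R, F, I, T, K, P, S]
Visit H; enqueue D, L → queue [R, F, I, T, K, P, S, D, L]
Visit R → queue [F, I, T, K, P, S, D, L]
Visit F; enqueue N → queue [I, T, K, P, S, D, L, N]
Visit I; enqueue J → queue [T, K, P, S, D, L, N, J]
Visit T → queue [K, P, S, D, L, N, J]
Visit K → queue [P, S, D, L, N, J]
Visit P → queue [S, D, L, N, J]
Visit S → queue [D, L, N, J]
Visit D → queue [L, N, J]
Visit L → queue [N, J]
Visit N → queue [J]
Visit J → queue []

Q → G → E → M → O → H → R → F → I → T → K → P → S → D → L → N → J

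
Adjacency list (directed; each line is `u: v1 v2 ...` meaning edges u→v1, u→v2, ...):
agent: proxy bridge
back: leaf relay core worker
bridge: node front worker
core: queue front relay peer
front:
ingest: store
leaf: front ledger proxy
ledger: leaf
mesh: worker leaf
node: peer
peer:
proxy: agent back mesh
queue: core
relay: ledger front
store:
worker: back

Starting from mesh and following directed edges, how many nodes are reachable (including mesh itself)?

BFS from mesh visits: mesh, worker, leaf, back, front, ledger, proxy, relay, core, agent, queue, peer, bridge, node
Reachable nodes: 14 of 16 total.

14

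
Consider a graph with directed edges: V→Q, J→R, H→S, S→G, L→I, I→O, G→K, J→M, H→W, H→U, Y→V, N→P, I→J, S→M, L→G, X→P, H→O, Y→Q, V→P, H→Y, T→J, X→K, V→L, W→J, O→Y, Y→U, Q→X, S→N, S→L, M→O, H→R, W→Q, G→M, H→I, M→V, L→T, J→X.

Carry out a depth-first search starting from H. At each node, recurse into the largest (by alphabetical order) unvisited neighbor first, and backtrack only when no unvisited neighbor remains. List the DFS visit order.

H → Y → V → Q → X → P → K → L → T → J → R → M → O → I → G → U → W → S → N

Visit H
H → Y
Y → V
V → Q
Q → X
X → P
X → K
V → L
L → T
T → J
J → R
J → M
M → O
L → I
L → G
Y → U
H → W
H → S
S → N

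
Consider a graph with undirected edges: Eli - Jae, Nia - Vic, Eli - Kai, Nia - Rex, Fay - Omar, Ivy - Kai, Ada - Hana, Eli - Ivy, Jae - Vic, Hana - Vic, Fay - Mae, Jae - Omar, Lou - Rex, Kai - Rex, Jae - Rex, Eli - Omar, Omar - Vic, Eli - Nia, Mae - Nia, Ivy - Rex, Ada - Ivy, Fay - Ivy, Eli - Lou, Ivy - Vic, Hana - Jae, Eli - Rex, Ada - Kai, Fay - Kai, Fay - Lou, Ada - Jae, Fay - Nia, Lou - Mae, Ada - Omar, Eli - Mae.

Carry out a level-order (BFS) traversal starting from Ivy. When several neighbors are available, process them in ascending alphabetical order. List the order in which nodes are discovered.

Visit Ivy; enqueue Ada, Eli, Fay, Kai, Rex, Vic → queue [Ada, Eli, Fay, Kai, Rex, Vic]
Visit Ada; enqueue Hana, Jae, Omar → queue [Eli, Fay, Kai, Rex, Vic, Hana, Jae, Omar]
Visit Eli; enqueue Lou, Mae, Nia → queue [Fay, Kai, Rex, Vic, Hana, Jae, Omar, Lou, Mae, Nia]
Visit Fay → queue [Kai, Rex, Vic, Hana, Jae, Omar, Lou, Mae, Nia]
Visit Kai → queue [Rex, Vic, Hana, Jae, Omar, Lou, Mae, Nia]
Visit Rex → queue [Vic, Hana, Jae, Omar, Lou, Mae, Nia]
Visit Vic → queue [Hana, Jae, Omar, Lou, Mae, Nia]
Visit Hana → queue [Jae, Omar, Lou, Mae, Nia]
Visit Jae → queue [Omar, Lou, Mae, Nia]
Visit Omar → queue [Lou, Mae, Nia]
Visit Lou → queue [Mae, Nia]
Visit Mae → queue [Nia]
Visit Nia → queue []

Ivy, Ada, Eli, Fay, Kai, Rex, Vic, Hana, Jae, Omar, Lou, Mae, Nia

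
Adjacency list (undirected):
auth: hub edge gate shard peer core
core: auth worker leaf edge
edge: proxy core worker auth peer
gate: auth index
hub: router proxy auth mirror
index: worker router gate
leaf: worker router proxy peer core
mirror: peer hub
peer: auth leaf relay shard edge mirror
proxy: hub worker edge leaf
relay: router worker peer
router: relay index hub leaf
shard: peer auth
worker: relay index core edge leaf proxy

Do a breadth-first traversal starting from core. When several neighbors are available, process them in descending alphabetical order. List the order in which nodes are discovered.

core -> worker -> leaf -> edge -> auth -> relay -> proxy -> index -> router -> peer -> shard -> hub -> gate -> mirror

Visit core; enqueue worker, leaf, edge, auth → queue [worker, leaf, edge, auth]
Visit worker; enqueue relay, proxy, index → queue [leaf, edge, auth, relay, proxy, index]
Visit leaf; enqueue router, peer → queue [edge, auth, relay, proxy, index, router, peer]
Visit edge → queue [auth, relay, proxy, index, router, peer]
Visit auth; enqueue shard, hub, gate → queue [relay, proxy, index, router, peer, shard, hub, gate]
Visit relay → queue [proxy, index, router, peer, shard, hub, gate]
Visit proxy → queue [index, router, peer, shard, hub, gate]
Visit index → queue [router, peer, shard, hub, gate]
Visit router → queue [peer, shard, hub, gate]
Visit peer; enqueue mirror → queue [shard, hub, gate, mirror]
Visit shard → queue [hub, gate, mirror]
Visit hub → queue [gate, mirror]
Visit gate → queue [mirror]
Visit mirror → queue []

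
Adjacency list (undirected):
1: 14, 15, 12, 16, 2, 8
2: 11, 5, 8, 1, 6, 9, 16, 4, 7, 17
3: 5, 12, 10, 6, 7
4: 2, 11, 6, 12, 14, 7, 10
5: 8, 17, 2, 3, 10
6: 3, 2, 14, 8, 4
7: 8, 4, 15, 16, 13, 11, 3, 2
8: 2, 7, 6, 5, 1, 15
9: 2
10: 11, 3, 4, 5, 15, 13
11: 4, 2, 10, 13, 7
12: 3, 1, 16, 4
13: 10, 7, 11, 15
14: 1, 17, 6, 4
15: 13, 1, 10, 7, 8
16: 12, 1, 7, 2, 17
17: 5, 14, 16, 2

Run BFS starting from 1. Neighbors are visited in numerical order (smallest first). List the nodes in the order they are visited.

1 → 2 → 8 → 12 → 14 → 15 → 16 → 4 → 5 → 6 → 7 → 9 → 11 → 17 → 3 → 10 → 13

Visit 1; enqueue 2, 8, 12, 14, 15, 16 → queue [2, 8, 12, 14, 15, 16]
Visit 2; enqueue 4, 5, 6, 7, 9, 11, 17 → queue [8, 12, 14, 15, 16, 4, 5, 6, 7, 9, 11, 17]
Visit 8 → queue [12, 14, 15, 16, 4, 5, 6, 7, 9, 11, 17]
Visit 12; enqueue 3 → queue [14, 15, 16, 4, 5, 6, 7, 9, 11, 17, 3]
Visit 14 → queue [15, 16, 4, 5, 6, 7, 9, 11, 17, 3]
Visit 15; enqueue 10, 13 → queue [16, 4, 5, 6, 7, 9, 11, 17, 3, 10, 13]
Visit 16 → queue [4, 5, 6, 7, 9, 11, 17, 3, 10, 13]
Visit 4 → queue [5, 6, 7, 9, 11, 17, 3, 10, 13]
Visit 5 → queue [6, 7, 9, 11, 17, 3, 10, 13]
Visit 6 → queue [7, 9, 11, 17, 3, 10, 13]
Visit 7 → queue [9, 11, 17, 3, 10, 13]
Visit 9 → queue [11, 17, 3, 10, 13]
Visit 11 → queue [17, 3, 10, 13]
Visit 17 → queue [3, 10, 13]
Visit 3 → queue [10, 13]
Visit 10 → queue [13]
Visit 13 → queue []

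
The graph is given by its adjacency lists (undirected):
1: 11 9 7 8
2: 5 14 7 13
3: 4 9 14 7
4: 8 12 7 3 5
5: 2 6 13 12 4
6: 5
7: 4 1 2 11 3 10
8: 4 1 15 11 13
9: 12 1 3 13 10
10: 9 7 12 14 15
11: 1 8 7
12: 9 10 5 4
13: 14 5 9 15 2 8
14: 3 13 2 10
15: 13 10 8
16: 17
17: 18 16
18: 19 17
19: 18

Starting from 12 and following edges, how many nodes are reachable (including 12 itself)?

BFS from 12 visits: 12, 4, 5, 9, 10, 3, 7, 8, 2, 6, 13, 1, 14, 15, 11
Reachable nodes: 15 of 19 total.

15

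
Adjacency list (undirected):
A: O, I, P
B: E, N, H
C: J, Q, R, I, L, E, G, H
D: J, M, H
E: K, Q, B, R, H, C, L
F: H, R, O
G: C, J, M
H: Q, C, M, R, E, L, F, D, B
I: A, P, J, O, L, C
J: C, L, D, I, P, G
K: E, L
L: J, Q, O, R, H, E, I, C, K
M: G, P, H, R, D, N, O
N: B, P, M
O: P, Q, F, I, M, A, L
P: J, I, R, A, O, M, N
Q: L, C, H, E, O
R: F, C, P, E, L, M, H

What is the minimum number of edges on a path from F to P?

Level 0: F
Level 1: H, O, R
Level 2: A, B, C, D, E, I, L, M, P, Q
Level 3: G, J, K, N
P first appears at level 2.

2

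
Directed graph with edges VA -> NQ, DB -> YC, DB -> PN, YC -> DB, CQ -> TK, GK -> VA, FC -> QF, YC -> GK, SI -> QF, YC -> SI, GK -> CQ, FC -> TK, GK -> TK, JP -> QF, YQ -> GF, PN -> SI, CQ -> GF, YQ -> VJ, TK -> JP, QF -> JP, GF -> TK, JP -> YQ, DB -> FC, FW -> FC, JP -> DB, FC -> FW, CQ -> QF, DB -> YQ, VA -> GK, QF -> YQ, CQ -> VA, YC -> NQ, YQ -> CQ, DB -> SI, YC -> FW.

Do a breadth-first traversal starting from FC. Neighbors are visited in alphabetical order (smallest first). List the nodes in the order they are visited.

FC, FW, QF, TK, JP, YQ, DB, CQ, GF, VJ, PN, SI, YC, VA, GK, NQ

Visit FC; enqueue FW, QF, TK → queue [FW, QF, TK]
Visit FW → queue [QF, TK]
Visit QF; enqueue JP, YQ → queue [TK, JP, YQ]
Visit TK → queue [JP, YQ]
Visit JP; enqueue DB → queue [YQ, DB]
Visit YQ; enqueue CQ, GF, VJ → queue [DB, CQ, GF, VJ]
Visit DB; enqueue PN, SI, YC → queue [CQ, GF, VJ, PN, SI, YC]
Visit CQ; enqueue VA → queue [GF, VJ, PN, SI, YC, VA]
Visit GF → queue [VJ, PN, SI, YC, VA]
Visit VJ → queue [PN, SI, YC, VA]
Visit PN → queue [SI, YC, VA]
Visit SI → queue [YC, VA]
Visit YC; enqueue GK, NQ → queue [VA, GK, NQ]
Visit VA → queue [GK, NQ]
Visit GK → queue [NQ]
Visit NQ → queue []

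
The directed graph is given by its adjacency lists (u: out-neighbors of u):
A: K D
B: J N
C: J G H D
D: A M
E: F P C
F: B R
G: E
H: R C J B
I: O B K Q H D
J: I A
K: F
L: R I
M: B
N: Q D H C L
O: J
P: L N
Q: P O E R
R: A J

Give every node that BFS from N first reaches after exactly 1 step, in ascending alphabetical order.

C, D, H, L, Q

Level 0: N
Level 1: C, D, H, L, Q
Level 2: A, B, E, G, I, J, M, O, P, R
Level 3: F, K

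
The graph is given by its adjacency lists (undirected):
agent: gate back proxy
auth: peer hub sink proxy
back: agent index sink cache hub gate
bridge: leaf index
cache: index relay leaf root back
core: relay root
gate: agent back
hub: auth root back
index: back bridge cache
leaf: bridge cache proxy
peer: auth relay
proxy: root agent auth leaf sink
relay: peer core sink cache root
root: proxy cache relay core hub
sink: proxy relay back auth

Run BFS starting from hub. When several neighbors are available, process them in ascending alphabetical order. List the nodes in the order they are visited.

hub, auth, back, root, peer, proxy, sink, agent, cache, gate, index, core, relay, leaf, bridge

Visit hub; enqueue auth, back, root → queue [auth, back, root]
Visit auth; enqueue peer, proxy, sink → queue [back, root, peer, proxy, sink]
Visit back; enqueue agent, cache, gate, index → queue [root, peer, proxy, sink, agent, cache, gate, index]
Visit root; enqueue core, relay → queue [peer, proxy, sink, agent, cache, gate, index, core, relay]
Visit peer → queue [proxy, sink, agent, cache, gate, index, core, relay]
Visit proxy; enqueue leaf → queue [sink, agent, cache, gate, index, core, relay, leaf]
Visit sink → queue [agent, cache, gate, index, core, relay, leaf]
Visit agent → queue [cache, gate, index, core, relay, leaf]
Visit cache → queue [gate, index, core, relay, leaf]
Visit gate → queue [index, core, relay, leaf]
Visit index; enqueue bridge → queue [core, relay, leaf, bridge]
Visit core → queue [relay, leaf, bridge]
Visit relay → queue [leaf, bridge]
Visit leaf → queue [bridge]
Visit bridge → queue []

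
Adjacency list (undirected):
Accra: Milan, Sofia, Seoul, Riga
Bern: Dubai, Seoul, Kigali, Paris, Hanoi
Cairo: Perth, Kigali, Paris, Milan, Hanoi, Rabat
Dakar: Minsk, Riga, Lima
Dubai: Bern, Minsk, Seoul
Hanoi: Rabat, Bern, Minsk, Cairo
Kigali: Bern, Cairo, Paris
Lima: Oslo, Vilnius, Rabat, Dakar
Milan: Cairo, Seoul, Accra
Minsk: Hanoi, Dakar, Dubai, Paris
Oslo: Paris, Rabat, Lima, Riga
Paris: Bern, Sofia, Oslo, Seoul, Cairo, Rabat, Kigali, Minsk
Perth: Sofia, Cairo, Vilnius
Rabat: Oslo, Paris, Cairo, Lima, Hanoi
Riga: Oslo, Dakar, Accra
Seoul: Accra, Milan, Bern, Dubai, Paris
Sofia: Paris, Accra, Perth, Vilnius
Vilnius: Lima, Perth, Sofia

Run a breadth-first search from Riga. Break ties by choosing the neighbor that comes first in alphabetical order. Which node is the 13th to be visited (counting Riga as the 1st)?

Bern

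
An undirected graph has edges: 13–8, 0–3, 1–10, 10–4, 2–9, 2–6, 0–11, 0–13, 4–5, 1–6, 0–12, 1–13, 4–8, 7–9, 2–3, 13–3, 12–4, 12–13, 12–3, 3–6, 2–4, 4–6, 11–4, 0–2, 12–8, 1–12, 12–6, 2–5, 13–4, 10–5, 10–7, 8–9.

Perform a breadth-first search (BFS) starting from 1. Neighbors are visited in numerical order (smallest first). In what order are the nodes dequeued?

Visit 1; enqueue 6, 10, 12, 13 → queue [6, 10, 12, 13]
Visit 6; enqueue 2, 3, 4 → queue [10, 12, 13, 2, 3, 4]
Visit 10; enqueue 5, 7 → queue [12, 13, 2, 3, 4, 5, 7]
Visit 12; enqueue 0, 8 → queue [13, 2, 3, 4, 5, 7, 0, 8]
Visit 13 → queue [2, 3, 4, 5, 7, 0, 8]
Visit 2; enqueue 9 → queue [3, 4, 5, 7, 0, 8, 9]
Visit 3 → queue [4, 5, 7, 0, 8, 9]
Visit 4; enqueue 11 → queue [5, 7, 0, 8, 9, 11]
Visit 5 → queue [7, 0, 8, 9, 11]
Visit 7 → queue [0, 8, 9, 11]
Visit 0 → queue [8, 9, 11]
Visit 8 → queue [9, 11]
Visit 9 → queue [11]
Visit 11 → queue []

1, 6, 10, 12, 13, 2, 3, 4, 5, 7, 0, 8, 9, 11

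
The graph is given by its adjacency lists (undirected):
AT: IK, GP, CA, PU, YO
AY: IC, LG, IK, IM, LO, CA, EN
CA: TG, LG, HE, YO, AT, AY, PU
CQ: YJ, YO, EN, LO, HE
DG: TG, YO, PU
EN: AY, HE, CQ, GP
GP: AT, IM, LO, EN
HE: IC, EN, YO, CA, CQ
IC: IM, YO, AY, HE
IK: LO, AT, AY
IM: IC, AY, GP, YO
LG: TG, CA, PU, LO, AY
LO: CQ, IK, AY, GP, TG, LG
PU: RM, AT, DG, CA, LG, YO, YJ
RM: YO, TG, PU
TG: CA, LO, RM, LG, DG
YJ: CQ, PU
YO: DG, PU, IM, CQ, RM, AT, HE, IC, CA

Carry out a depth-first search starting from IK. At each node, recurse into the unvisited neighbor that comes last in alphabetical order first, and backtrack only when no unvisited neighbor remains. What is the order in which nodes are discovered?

Visit IK
IK → LO
LO → TG
TG → RM
RM → YO
YO → PU
PU → YJ
YJ → CQ
CQ → HE
HE → IC
IC → IM
IM → GP
GP → EN
EN → AY
AY → LG
LG → CA
CA → AT
PU → DG

IK -> LO -> TG -> RM -> YO -> PU -> YJ -> CQ -> HE -> IC -> IM -> GP -> EN -> AY -> LG -> CA -> AT -> DG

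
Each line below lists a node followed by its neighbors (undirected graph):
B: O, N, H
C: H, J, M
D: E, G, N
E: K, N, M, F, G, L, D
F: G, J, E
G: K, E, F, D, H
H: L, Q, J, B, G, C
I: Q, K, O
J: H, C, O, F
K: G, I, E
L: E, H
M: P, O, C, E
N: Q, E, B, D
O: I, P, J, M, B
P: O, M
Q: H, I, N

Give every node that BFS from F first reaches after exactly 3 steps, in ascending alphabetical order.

B, I, P, Q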